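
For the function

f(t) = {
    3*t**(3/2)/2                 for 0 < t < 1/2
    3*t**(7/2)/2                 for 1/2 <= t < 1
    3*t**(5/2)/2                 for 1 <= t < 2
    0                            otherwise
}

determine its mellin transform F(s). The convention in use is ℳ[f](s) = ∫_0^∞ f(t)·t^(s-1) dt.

breakpoints 1/2, 1: one integral from each of the 3 segments
segment 0 to 1/2 holds 3*t**(3/2)/2; add its integral
between 1/2 and 1 the integrand is 3*t**(7/2)/2·t^(s-1)
over [1, 2), the kernel integral of 3*t**(5/2)/2 enters the sum

3*(125*2**(1/2 - s) + 3*2**(5/2 - s)*s**2 + 5*2**(9/2 - s)*s + 21*2**(s + 13/2) + 2**(s + 17/2)*s**2 + 5*2**(s + 17/2)*s - 64*s - 96)/(16*(8*s**3 + 60*s**2 + 142*s + 105))
  Re(s) > -3/2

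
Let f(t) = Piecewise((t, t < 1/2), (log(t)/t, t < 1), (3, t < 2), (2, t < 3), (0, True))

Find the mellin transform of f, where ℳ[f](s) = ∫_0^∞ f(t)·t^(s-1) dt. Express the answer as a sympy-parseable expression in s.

the 4 pieces separated at 1/2, 1, 2 each add one integral
piece [0, 1/2): integrate t against the kernel
between 1/2 and 1 the integrand is log(t)/t·t^(s-1)
between 1 and 2 the integrand is 3·t^(s-1)
on [2, 3): add ∫ 2·t^(s-1) dt

(2*2**(2*s)*(s + 1)*(s**2 - 2*s + 1) - 2*2**s*s*(s + 1) - 6*2**s*(s + 1)*(s**2 - 2*s + 1) + 4*6**s*(s + 1)*(s**2 - 2*s + 1) + 4*s**2*(s + 1)*log(2) - 4*s*(s + 1)*log(2) + 4*s*(s + 1) + s*(s**2 - 2*s + 1))/(2*2**s*s*(s + 1)*(s**2 - 2*s + 1))
  Re(s) > -1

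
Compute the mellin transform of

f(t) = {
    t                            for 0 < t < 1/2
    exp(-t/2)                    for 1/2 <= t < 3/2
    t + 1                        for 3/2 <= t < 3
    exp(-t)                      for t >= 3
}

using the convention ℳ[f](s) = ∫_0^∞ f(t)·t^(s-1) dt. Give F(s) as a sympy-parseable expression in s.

f breaks at 1/2, 3/2, 3 into 4 integrals to sum
∫ over [0, 1/2) of t·t^(s-1) joins the sum
on [1/2, 3/2): add ∫ exp(-t/2)·t^(s-1) dt
the [3/2, 3) slice contributes ∫ (t + 1)·t^(s-1) dt
the [3, ∞) slice contributes ∫ exp(-t)·t^(s-1) dt

(2*2**s*s*(s + 1)*uppergamma(s, 3) - 5*3**s*s - 2*3**s + 2*4**s*s*(s + 1)*uppergamma(s, 1/4) - 2*4**s*s*(s + 1)*uppergamma(s, 3/4) + 8*6**s*s + 2*6**s + s)/(2*2**s*s*(s + 1))
  Re(s) > -1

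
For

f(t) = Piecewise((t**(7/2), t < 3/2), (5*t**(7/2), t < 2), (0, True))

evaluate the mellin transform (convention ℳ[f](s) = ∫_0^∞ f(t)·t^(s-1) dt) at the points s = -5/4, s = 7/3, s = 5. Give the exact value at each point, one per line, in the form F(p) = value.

F(-5/4) = 2*2**(1/4)*(-sqrt(2)*3**(1/4) + 40/9)
F(7/3) = 3*2**(1/6)*(-243*3**(5/6) + 2560*2**(2/3))/280
F(5) = -6561*sqrt(6)/1088 + 2560*sqrt(2)/17

cuts at 3/2: linearity sums the 2 kernel integrals
between 0 and 3/2 the integrand is t**(7/2)·t^(s-1)
segment [3/2, 2) carries 5*t**(7/2); integrate it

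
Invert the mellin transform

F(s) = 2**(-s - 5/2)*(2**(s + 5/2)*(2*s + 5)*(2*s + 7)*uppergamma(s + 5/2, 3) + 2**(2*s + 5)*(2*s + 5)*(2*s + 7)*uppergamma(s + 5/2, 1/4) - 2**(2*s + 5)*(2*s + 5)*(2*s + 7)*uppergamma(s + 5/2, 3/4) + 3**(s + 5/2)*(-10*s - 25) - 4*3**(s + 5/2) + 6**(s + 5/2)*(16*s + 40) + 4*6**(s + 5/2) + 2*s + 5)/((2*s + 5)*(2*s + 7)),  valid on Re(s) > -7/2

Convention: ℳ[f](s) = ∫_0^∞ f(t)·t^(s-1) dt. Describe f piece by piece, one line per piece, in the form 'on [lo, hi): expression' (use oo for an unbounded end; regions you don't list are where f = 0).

on [0, 1/2): t**(7/2)
on [1/2, 3/2): t**(5/2)*exp(-t/2)
on [3/2, 3): t**(5/2)*(t + 1)
on [3, oo): t**(5/2)*exp(-t)

reversing the shared t-power: t**3 on [0, 1/2); t**2*exp(-t/2) on [1/2, 3/2); t**2*(t + 1) on [3/2, 3); …
back out the shared t-power: t on [0, 1/2); exp(-t/2) on [1/2, 3/2); t + 1 on [3/2, 3); …
along the cuts 1/2, 3/2, 3, ℳ[f](s) splits into 4 integrals
between 0 and 1/2 the integrand is t**(7/2)·t^(s-1)
between 1/2 and 3/2 the integrand is t**(5/2)*exp(-t/2)·t^(s-1)
on [3/2, 3) integrate f = t**(5/2)*(t + 1) against the kernel
piece [3, ∞): integrate t**(5/2)*exp(-t) against the kernel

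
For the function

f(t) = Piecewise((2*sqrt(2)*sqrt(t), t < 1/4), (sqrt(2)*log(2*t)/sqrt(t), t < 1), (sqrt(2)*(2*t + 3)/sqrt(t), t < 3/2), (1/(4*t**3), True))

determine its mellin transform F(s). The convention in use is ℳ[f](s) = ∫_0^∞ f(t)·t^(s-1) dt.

2**(1/2 - s)*2**(1 - s)*(-270*2**(2*s - 1)*(s - 1/2)**2*(2*s - 6) + 54*2**(2*s - 1)*(s - 1/2)*(s + 1/2)*(2*s - 6)*log(2) - 162*2**(2*s - 1)*(s - 1/2)*(2*s - 6) - 54*2**(2*s - 1)*(s + 1/2)*(2*s - 6) - 4*sqrt(3)*6**(s - 1/2)*(s - 1/2)**2*(s + 1/2) + 324*6**(s - 1/2)*(s - 1/2)**2*(2*s - 6) + 162*6**(s - 1/2)*(s - 1/2)*(2*s - 6) + 27*(s - 1/2)**2*(2*s - 6) + 54*(s - 1/2)*(s + 1/2)*(2*s - 6)*log(2) + (2*s - 6)*(54*s + 27))/(54*(s - 1/2)**2*(s + 1/2)*(2*s - 6))
  -1/2 < Re(s) < 3

the shared t-power comes off first: 2*sqrt(2)*t**(3/2) on [0, 1/4); sqrt(2)*sqrt(t)*log(2*t) on [1/4, 1); sqrt(2)*sqrt(t)*(2*t + 3) on [1, 3/2); …
reversing the common scale on t: t**(3/2) on [0, 1/2); sqrt(t)*log(t) on [1/2, 2); sqrt(t)*(t + 3) on [2, 3); …
invert the shared t-power to get t on [0, 1/2); log(t) on [1/2, 2); t + 3 on [2, 3); …
split f at 1/4, 1, 3/2: ℳ[f](s) collects 4 kernel integrals
on [0, 1/4) integrate f = 2*sqrt(2)*sqrt(t) against the kernel
on [1/4, 1): add ∫ sqrt(2)*log(2*t)/sqrt(t)·t^(s-1) dt
piece [1, 3/2): integrate sqrt(2)*(2*t + 3)/sqrt(t) against the kernel
∫ over [3/2, ∞) of 1/(4*t**3)·t^(s-1) joins the sum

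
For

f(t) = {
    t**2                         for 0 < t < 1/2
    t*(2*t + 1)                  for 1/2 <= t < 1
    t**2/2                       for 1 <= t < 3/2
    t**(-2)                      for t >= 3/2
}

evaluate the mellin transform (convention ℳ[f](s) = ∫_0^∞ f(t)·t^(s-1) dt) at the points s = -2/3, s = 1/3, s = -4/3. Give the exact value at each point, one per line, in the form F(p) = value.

F(-2/3) = 2**(2/3)*(-486 + 97*3**(1/3) + 594*2**(1/3))/288
F(1/3) = 2**(2/3)*(-405 + 629*3**(1/3) + 1170*2**(1/3))/1680
F(-4/3) = 2**(1/3)*(-405*2**(2/3) + 437*3**(2/3) + 2430)/1080

the shared t-power comes off first: t**3 on [0, 1/2); t**2*(2*t + 1) on [1/2, 1); t**3/2 on [1, 3/2); …
reversing the shared t-power: t on [0, 1/2); 2*t + 1 on [1/2, 1); t/2 on [1, 3/2); …
split f at 1/2, 1, 3/2: ℳ[f](s) collects 4 kernel integrals
on [0, 1/2) integrate f = t**2 against the kernel
the [1/2, 1) slice contributes ∫ t*(2*t + 1)·t^(s-1) dt
∫ over [1, 3/2) of t**2/2·t^(s-1) joins the sum
between 3/2 and ∞ the integrand is t**(-2)·t^(s-1)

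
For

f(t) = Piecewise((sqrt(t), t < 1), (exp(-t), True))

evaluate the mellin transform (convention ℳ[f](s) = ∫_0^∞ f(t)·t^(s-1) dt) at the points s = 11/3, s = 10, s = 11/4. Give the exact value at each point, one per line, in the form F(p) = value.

F(11/3) = 6/25 + uppergamma(11/3, 1)
F(10) = 2/21 + 986410*exp(-1)
F(11/4) = 4/13 + uppergamma(11/4, 1)

slice at 1, transform all 2 pieces, and sum them
for t in [0, 1): the term is ∫ sqrt(t)·t^(s-1)
∫ exp(-t)·t^(s-1) over [1, ∞)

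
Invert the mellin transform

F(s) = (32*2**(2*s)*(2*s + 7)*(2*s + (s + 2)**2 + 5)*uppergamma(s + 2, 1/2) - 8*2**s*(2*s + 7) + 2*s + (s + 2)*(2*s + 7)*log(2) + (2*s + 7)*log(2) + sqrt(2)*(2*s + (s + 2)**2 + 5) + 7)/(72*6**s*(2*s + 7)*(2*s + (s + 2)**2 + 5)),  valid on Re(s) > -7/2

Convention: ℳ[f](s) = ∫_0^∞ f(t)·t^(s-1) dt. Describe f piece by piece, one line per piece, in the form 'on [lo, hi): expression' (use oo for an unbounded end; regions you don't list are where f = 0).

on [0, 1/6): 3*sqrt(3)*t**(7/2)
on [1/6, 1/3): 3*t**3*log(3*t)
on [1/3, oo): t**2*exp(-3*t/2)

undo the shared t-power: 3*sqrt(3)*t**(3/2) on [0, 1/6); 3*t*log(3*t) on [1/6, 1/3); exp(-3*t/2) on [1/3, ∞)
reversing the common scale on t: t**(3/2) on [0, 1/2); t*log(t) on [1/2, 1); exp(-t/2) on [1, ∞)
breakpoints 1/6, 1/3: one integral from each of the 3 segments
between 0 and 1/6 the integrand is 3*sqrt(3)*t**(7/2)·t^(s-1)
segment 1/6 to 1/3 holds 3*t**3*log(3*t); add its integral
on [1/3, ∞): add ∫ t**2*exp(-3*t/2)·t^(s-1) dt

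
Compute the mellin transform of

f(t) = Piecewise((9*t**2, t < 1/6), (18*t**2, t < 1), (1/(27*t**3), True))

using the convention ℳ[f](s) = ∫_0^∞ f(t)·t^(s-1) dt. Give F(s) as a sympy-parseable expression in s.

(1940*6**s*s - 5840*6**s - 27*s + 81)/(108*6**s*(s**2 - s - 6))
  -2 < Re(s) < 3

reversing the common scale on t: t**2 on [0, 1/2); 2*t**2 on [1/2, 3); t**(-3) on [3, ∞)
strip the shared t-power: t on [0, 1/2); 2*t on [1/2, 3); t**(-4) on [3, ∞)
breakpoints 1/6, 1: one integral from each of the 3 segments
over [0, 1/6), the kernel integral of 9*t**2 enters the sum
piece [1/6, 1): integrate 18*t**2 against the kernel
the [1, ∞) slice contributes ∫ 1/(27*t**3)·t^(s-1) dt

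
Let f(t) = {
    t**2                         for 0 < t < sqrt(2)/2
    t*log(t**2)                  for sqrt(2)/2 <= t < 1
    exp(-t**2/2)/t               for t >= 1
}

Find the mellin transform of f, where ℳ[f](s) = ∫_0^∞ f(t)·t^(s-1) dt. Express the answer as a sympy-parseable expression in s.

invert the shared t-power to get t**3 on [0, sqrt(2)/2); t**2*log(t**2) on [sqrt(2)/2, 1); exp(-t**2/2) on [1, ∞)
peel off the power substitution: t**(3/2) on [0, 1/2); t*log(t) on [1/2, 1); exp(-t/2) on [1, ∞)
cuts at sqrt(2)/2, 1: linearity sums the 3 kernel integrals
the [0, sqrt(2)/2) slice contributes ∫ t**2·t^(s-1) dt
over [sqrt(2)/2, 1), the kernel integral of t*log(t**2) enters the sum
∫ over [1, ∞) of exp(-t**2/2)/t·t^(s-1) joins the sum

2**(-s/2 - 3/2)*(2**s*(s + 2)*(4*s + (s - 1)**2)*uppergamma(s/2 - 1/2, 1/2) + 2**(s/2 + 5/2)*(-s - 2) + 4*s + (s - 1)*(s + 2)*log(4) + 4*(s + 2)*log(2) + sqrt(2)*(4*s + (s - 1)**2) + 8)/((s + 2)*(4*s + (s - 1)**2))
  Re(s) > -2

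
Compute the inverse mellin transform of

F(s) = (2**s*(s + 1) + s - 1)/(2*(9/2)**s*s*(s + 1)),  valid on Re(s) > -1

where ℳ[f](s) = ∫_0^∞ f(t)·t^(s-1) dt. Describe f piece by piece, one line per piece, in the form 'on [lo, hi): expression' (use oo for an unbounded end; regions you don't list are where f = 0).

reversing the common scale on t: 3*t on [0, 1/3); 1/2 on [1/3, 2/3)
back out the common scale on t: t on [0, 1); 1/2 on [1, 2)
decompose at 2/9; ℳ[f](s) sums the 2 pieces' integrals
the [0, 2/9) slice contributes ∫ 9*t/2·t^(s-1) dt
for t in [2/9, 4/9): the term is ∫ 1/2·t^(s-1)

on [0, 2/9): 9*t/2
on [2/9, 4/9): 1/2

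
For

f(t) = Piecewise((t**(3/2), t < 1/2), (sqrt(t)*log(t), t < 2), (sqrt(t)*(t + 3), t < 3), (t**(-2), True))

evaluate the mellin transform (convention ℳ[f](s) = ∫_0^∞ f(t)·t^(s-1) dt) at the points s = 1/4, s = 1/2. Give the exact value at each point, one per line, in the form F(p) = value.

undo the shared t-power: t on [0, 1/2); log(t) on [1/2, 2); t + 3 on [2, 3); …
f breaks at 1/2, 2, 3 into 4 integrals to sum
segment [0, 1/2) carries t**(3/2); integrate it
on [1/2, 2): add ∫ sqrt(t)*log(t)·t^(s-1) dt
∫ over [2, 3) of sqrt(t)*(t + 3)·t^(s-1) joins the sum
over [3, ∞), the kernel integral of t**(-2) enters the sum

F(1/4) = 2**(1/4)*(-436*sqrt(2) + 2*2**(3/4)*3**(1/4) + 65 + log(2**(42 + 84*sqrt(2))) + 180*6**(3/4))/63
F(1/2) = 2*sqrt(3)/27 + 5*log(2)/2 + 33/8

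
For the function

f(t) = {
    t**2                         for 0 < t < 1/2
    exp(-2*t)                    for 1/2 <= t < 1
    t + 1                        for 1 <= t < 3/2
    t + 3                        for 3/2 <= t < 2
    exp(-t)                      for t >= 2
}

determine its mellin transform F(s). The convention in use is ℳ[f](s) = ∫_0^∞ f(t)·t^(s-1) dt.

(20*2**(2*s)*s*(s + 2) + 12*2**(2*s)*(s + 2) + 4*2**s*s*(s + 1)*(s + 2)*uppergamma(s, 2) - 8*2**s*s*(s + 2) - 4*2**s*(s + 2) - 8*3**s*s*(s + 2) - 8*3**s*(s + 2) + 4*s*(s + 1)*(s + 2)*uppergamma(s, 1) - 4*s*(s + 1)*(s + 2)*uppergamma(s, 2) + s*(s + 1))/(4*2**s*s*(s + 1)*(s + 2))
  Re(s) > -2

split f at 1/2, 1, 3/2, 2: ℳ[f](s) collects 5 kernel integrals
between 0 and 1/2 the integrand is t**2·t^(s-1)
∫ exp(-2*t)·t^(s-1) over [1/2, 1)
[1, 3/2) adds the kernel integral of (t + 1)
piece [3/2, 2): integrate (t + 3) against the kernel
between 2 and ∞ the integrand is exp(-t)·t^(s-1)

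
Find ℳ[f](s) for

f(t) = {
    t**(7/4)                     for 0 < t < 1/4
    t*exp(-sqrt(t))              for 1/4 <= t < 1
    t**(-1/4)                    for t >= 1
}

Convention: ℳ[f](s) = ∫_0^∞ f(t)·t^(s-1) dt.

the power substitution comes off first: t**(7/2) on [0, 1/2); t**2*exp(-t) on [1/2, 1); 1/sqrt(t) on [1, ∞)
remove the shared t-power first: t**(3/2) on [0, 1/2); exp(-t) on [1/2, 1); t**(-5/2) on [1, ∞)
the 3 pieces separated at 1/4, 1 each add one integral
∫ t**(7/4)·t^(s-1) over [0, 1/4)
[1/4, 1) adds the kernel integral of t*exp(-sqrt(t))
[1, ∞) adds the kernel integral of t**(-1/4)

(8*2**(2*s)*(4*s - 1)*(4*s + 7)*uppergamma(2*s + 2, 1/2) - 8*2**(2*s)*(4*s - 1)*(4*s + 7)*uppergamma(2*s + 2, 1) - 16*2**(2*s)*(4*s + 7) + sqrt(2)*(4*s - 1))/(4*2**(2*s)*(4*s - 1)*(4*s + 7))
  -7/4 < Re(s) < 1/4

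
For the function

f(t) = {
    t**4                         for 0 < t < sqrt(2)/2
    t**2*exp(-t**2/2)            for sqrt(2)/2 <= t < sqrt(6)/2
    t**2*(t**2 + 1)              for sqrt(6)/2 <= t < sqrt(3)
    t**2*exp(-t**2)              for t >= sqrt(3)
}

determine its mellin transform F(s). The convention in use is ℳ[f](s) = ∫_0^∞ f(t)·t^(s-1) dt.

peel off the power substitution: t**2 on [0, 1/2); t*exp(-t/2) on [1/2, 3/2); t*(t + 1) on [3/2, 3); …
the shared t-power comes off first: t on [0, 1/2); exp(-t/2) on [1/2, 3/2); t + 1 on [3/2, 3); …
linearity at sqrt(2)/2, sqrt(6)/2, sqrt(3) turns ℳ[f](s) into 4 summed integrals
[0, sqrt(2)/2) adds the kernel integral of t**4
over [sqrt(2)/2, sqrt(6)/2), the kernel integral of t**2*exp(-t**2/2) enters the sum
the [sqrt(6)/2, sqrt(3)) slice contributes ∫ t**2*(t**2 + 1)·t^(s-1) dt
on [sqrt(3), ∞): add ∫ t**2*exp(-t**2)·t^(s-1) dt

(2*2**(s/2)*(s + 2)*(s + 4)*uppergamma(s/2 + 1, 3) + 4*2**s*(s + 2)*(s + 4)*uppergamma(s/2 + 1, 1/4) - 4*2**s*(s + 2)*(s + 4)*uppergamma(s/2 + 1, 3/4) - 15*3**(s/2)*(s + 2) - 12*3**(s/2) + 48*6**(s/2)*(s + 2) + 24*6**(s/2) + s + 2)/(4*2**(s/2)*(s + 2)*(s + 4))
  Re(s) > -4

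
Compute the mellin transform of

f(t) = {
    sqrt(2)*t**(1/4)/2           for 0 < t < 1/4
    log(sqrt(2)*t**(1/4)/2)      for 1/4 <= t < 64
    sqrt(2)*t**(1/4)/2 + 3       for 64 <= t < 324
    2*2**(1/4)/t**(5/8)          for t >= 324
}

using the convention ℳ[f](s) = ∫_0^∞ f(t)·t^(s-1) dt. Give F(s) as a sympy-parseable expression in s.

the power substitution comes off first: sqrt(2)*sqrt(t)/2 on [0, 1/2); log(sqrt(2)*sqrt(t)/2) on [1/2, 8); sqrt(2)*sqrt(t)/2 + 3 on [8, 18); …
remove the common scale on t first: sqrt(t) on [0, 1/4); log(sqrt(t)) on [1/4, 4); sqrt(t) + 3 on [4, 9); …
strip the power substitution: t on [0, 1/2); log(t) on [1/2, 2); t + 3 on [2, 3); …
treat the 4 regions marked off by 1/4, 64, 324 separately and sum
∫ sqrt(2)*t**(1/4)/2·t^(s-1) over [0, 1/4)
over [1/4, 64), the kernel integral of log(sqrt(2)*t**(1/4)/2) enters the sum
segment 64 to 324 holds (sqrt(2)*t**(1/4)/2 + 3); add its integral
between 324 and ∞ the integrand is 2*2**(1/4)/t**(5/8)·t^(s-1)

(-4320*2**(8*s)*s**2*(8*s - 5) + 216*2**(8*s)*s*(4*s + 1)*(8*s - 5)*log(2) - 648*2**(8*s)*s*(8*s - 5) - 54*2**(8*s)*(4*s + 1)*(8*s - 5) - 64*sqrt(3)*6**(4*s)*s**2*(4*s + 1) + 5184*6**(4*s)*s**2*(8*s - 5) + 648*6**(4*s)*s*(8*s - 5) + 432*s**2*(8*s - 5) + 216*s*(4*s + 1)*(8*s - 5)*log(2) + (8*s - 5)*(216*s + 54))/(216*2**(2*s)*s**2*(4*s + 1)*(8*s - 5))
  -1/4 < Re(s) < 5/8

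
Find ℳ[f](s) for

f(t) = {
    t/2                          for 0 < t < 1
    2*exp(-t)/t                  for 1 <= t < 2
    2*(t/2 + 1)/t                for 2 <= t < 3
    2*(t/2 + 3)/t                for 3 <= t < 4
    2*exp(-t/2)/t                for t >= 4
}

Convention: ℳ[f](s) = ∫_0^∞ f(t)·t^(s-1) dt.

back out the common scale on t: t on [0, 1/2); exp(-2*t)/t on [1/2, 1); (t + 1)/t on [1, 3/2); …
reversing the shared t-power: t**2 on [0, 1/2); exp(-2*t) on [1/2, 1); t + 1 on [1, 3/2); …
summing 5 kernel integrals split by 1, 2, 3, 4 yields ℳ[f](s)
∫ over [0, 1) of t/2·t^(s-1) joins the sum
∫ over [1, 2) of 2*exp(-t)/t·t^(s-1) joins the sum
segment [2, 3) carries 2*(t/2 + 1)/t; integrate it
on [3, 4) integrate f = 2*(t/2 + 3)/t against the kernel
piece [4, ∞): integrate 2*exp(-t/2)/t against the kernel

(6*2**s*s*(s - 1)*(s + 1)*uppergamma(s - 1, 2) - 12*2**s*(s - 1)*(s + 1) - 6*2**s*(s + 1) - 8*3**s*(s - 1)*(s + 1) - 8*3**s*(s + 1) + 15*4**s*(s - 1)*(s + 1) + 9*4**s*(s + 1) + 12*s*(s - 1)*(s + 1)*uppergamma(s - 1, 1) - 12*s*(s - 1)*(s + 1)*uppergamma(s - 1, 2) + 3*s*(s - 1))/(6*s*(s - 1)*(s + 1))
  Re(s) > -1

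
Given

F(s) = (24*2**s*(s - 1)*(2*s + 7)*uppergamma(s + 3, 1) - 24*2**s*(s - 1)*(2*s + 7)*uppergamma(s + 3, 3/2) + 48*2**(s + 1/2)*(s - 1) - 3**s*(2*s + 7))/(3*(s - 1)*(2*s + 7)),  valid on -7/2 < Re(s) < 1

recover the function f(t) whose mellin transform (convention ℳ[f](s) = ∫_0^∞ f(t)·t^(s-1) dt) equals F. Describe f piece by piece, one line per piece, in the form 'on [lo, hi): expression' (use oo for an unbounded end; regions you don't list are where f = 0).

on [0, 2): t**(7/2)
on [2, 3): t**3*exp(-t/2)
on [3, oo): 1/t

back out the shared t-power: t**(3/2) on [0, 2); t*exp(-t/2) on [2, 3); t**(-3) on [3, ∞)
back out the shared t-power: sqrt(t) on [0, 2); exp(-t/2) on [2, 3); t**(-4) on [3, ∞)
summing 3 kernel integrals split by 2, 3 yields ℳ[f](s)
∫ over [0, 2) of t**(7/2)·t^(s-1) joins the sum
[2, 3) adds the kernel integral of t**3*exp(-t/2)
for t in [3, ∞): the term is ∫ 1/t·t^(s-1)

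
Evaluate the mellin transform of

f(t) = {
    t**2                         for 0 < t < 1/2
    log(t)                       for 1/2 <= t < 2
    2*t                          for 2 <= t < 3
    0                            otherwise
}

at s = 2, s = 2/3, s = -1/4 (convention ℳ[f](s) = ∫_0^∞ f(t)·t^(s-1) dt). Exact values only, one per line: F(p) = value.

F(2) = 17*log(2)/8 + 2255/192
F(2/3) = 3*2**(1/3)*(-496*2**(1/3) + 125 + log(2**(80 + 160*2**(1/3))) + 192*6**(2/3))/320
F(-1/4) = 2**(1/4)*(-224*sqrt(2) - log(2**(42*sqrt(2) + 84)) + 28*6**(3/4) + 339)/21

split f at 1/2, 2: ℳ[f](s) collects 3 kernel integrals
segment [0, 1/2) carries t**2; integrate it
between 1/2 and 2 the integrand is log(t)·t^(s-1)
piece [2, 3): integrate 2*t against the kernel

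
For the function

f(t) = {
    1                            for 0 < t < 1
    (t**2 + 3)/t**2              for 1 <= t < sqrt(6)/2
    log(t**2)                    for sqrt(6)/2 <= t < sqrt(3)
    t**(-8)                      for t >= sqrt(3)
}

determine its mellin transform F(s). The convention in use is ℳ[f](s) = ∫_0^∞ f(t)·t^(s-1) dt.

2**(1 - s/2)*(-162*2**(s/2 - 1)*(s/2 - 4)*(s/2 - 1)*(s + (s/2 - 1)**2 - 1) - 162*2**(s/2 - 1)*(s/2 - 4)*(s + (s/2 - 1)**2 - 1) - 81*3**(s/2 - 1)*s*(s/2 - 4)*(s/2 - 1)**2*log(3)/2 + 81*3**(s/2 - 1)*s*(s/2 - 4)*(s/2 - 1)**2*log(2)/2 - 81*3**(s/2 - 1)*s*(s/2 - 4)*(s/2 - 1)*log(3)/2 + 81*3**(s/2 - 1)*s*(s/2 - 4)*(s/2 - 1)*log(2)/2 + 81*3**(s/2 - 1)*s*(s/2 - 4)*(s/2 - 1)/2 + 243*3**(s/2 - 1)*(s/2 - 4)*(s/2 - 1)*(s + (s/2 - 1)**2 - 1) + 162*3**(s/2 - 1)*(s/2 - 4)*(s + (s/2 - 1)**2 - 1) + 81*6**(s/2 - 1)*s*(s/2 - 4)*(s/2 - 1)**2*log(3) - 81*6**(s/2 - 1)*s*(s/2 - 4)*(s/2 - 1) + 81*6**(s/2 - 1)*s*(s/2 - 4)*(s/2 - 1)*log(3) - 6**(s/2 - 1)*s*(s/2 - 1)*(s + (s/2 - 1)**2 - 1))/(54*s*(s/2 - 4)*(s/2 - 1)*(s + (s/2 - 1)**2 - 1))
  0 < Re(s) < 8

strip the power substitution: 1 on [0, 1); (t + 3)/t on [1, 3/2); log(t) on [3/2, 3); …
invert the shared t-power to get t on [0, 1); t + 3 on [1, 3/2); t*log(t) on [3/2, 3); …
summing 4 kernel integrals split by 1, sqrt(6)/2, sqrt(3) yields ℳ[f](s)
the [0, 1) slice contributes ∫ 1·t^(s-1) dt
∫ (t**2 + 3)/t**2·t^(s-1) over [1, sqrt(6)/2)
segment [sqrt(6)/2, sqrt(3)) carries log(t**2); integrate it
∫ t**(-8)·t^(s-1) over [sqrt(3), ∞)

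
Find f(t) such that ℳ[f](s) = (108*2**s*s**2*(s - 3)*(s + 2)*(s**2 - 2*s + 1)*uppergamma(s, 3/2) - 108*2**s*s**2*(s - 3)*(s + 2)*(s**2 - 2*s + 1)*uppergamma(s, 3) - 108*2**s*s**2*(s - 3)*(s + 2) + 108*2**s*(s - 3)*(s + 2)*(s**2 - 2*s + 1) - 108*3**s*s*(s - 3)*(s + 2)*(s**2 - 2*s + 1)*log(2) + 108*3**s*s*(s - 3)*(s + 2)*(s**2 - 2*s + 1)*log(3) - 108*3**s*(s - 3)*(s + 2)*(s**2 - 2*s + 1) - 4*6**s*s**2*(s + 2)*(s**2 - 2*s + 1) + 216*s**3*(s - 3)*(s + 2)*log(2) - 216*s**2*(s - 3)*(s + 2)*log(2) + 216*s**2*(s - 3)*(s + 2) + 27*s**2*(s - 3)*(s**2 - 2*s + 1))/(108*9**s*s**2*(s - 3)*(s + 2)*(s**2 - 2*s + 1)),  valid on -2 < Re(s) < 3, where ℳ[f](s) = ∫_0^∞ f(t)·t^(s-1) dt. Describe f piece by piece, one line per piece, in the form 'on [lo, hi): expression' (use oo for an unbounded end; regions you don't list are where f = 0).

on [0, 1/9): 81*t**2/4
on [1/9, 2/9): 2*log(9*t/2)/(9*t)
on [2/9, 1/3): log(9*t/2)
on [1/3, 2/3): exp(-9*t/2)
on [2/3, oo): 8/(729*t**3)

the common scale on t comes off first: 9*t**2 on [0, 1/6); log(3*t)/(3*t) on [1/6, 1/3); log(3*t) on [1/3, 1/2); …
strip the common scale on t: t**2 on [0, 1/2); log(t)/t on [1/2, 1); log(t) on [1, 3/2); …
f breaks at 1/9, 2/9, 1/3, 2/3 into 5 integrals to sum
on [0, 1/9): add ∫ 81*t**2/4·t^(s-1) dt
∫ 2*log(9*t/2)/(9*t)·t^(s-1) over [1/9, 2/9)
the [2/9, 1/3) slice contributes ∫ log(9*t/2)·t^(s-1) dt
segment 1/3 to 2/3 holds exp(-9*t/2); add its integral
on [2/3, ∞) integrate f = 8/(729*t**3) against the kernel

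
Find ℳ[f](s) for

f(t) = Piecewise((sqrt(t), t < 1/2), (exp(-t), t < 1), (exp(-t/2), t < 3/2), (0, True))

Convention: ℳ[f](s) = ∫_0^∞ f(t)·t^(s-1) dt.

cuts at 1/2, 1: linearity sums the 3 kernel integrals
segment [0, 1/2) carries sqrt(t); integrate it
piece [1/2, 1): integrate exp(-t) against the kernel
for t in [1, 3/2): the term is ∫ exp(-t/2)·t^(s-1)

(2**s*(2*s + 1)*uppergamma(s, 1/2) - 2**s*(2*s + 1)*uppergamma(s, 1) + 4**s*(2*s + 1)*uppergamma(s, 1/2) - 4**s*(2*s + 1)*uppergamma(s, 3/4) + sqrt(2))/(2**s*(2*s + 1))
  Re(s) > -1/2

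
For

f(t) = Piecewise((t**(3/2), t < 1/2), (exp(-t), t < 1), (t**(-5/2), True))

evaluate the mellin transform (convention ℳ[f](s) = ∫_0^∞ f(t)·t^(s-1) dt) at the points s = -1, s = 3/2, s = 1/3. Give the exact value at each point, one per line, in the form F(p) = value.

F(-1) = -expint(2, 1) + 2/7 + 2*expint(2, 1/2) + sqrt(2)
F(3/2) = -exp(-1) - sqrt(pi)*erfc(1)/2 + sqrt(pi)*erfc(sqrt(2)/2)/2 + sqrt(2)*exp(-1/2)/2 + 25/24
F(1/3) = -uppergamma(1/3, 1) + 3*2**(1/6)/22 + 6/13 + uppergamma(1/3, 1/2)

linearity at 1/2, 1 turns ℳ[f](s) into 3 summed integrals
[0, 1/2) adds the kernel integral of t**(3/2)
∫ over [1/2, 1) of exp(-t)·t^(s-1) joins the sum
for t in [1, ∞): the term is ∫ t**(-5/2)·t^(s-1)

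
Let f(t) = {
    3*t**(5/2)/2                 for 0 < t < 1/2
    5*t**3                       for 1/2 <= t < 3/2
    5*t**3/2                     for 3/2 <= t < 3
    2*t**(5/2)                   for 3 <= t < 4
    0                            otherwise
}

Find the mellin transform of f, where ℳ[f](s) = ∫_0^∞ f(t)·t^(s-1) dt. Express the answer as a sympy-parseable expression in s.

(2048*2**(2*s)*(s + 3) + 6*2**(1/2 - s)*(s + 3) + 1080*3**s*(2*s + 5) - 576*3**(s + 1/2)*(s + 3) + 135*(3/2)**s*(2*s + 5) - 10*(2*s + 5)/2**s)/(16*(s + 3)*(2*s + 5))
  Re(s) > -5/2

breakpoints 1/2, 3/2, 3: one integral from each of the 4 segments
[0, 1/2) adds the kernel integral of 3*t**(5/2)/2
over [1/2, 3/2), the kernel integral of 5*t**3 enters the sum
piece [3/2, 3): integrate 5*t**3/2 against the kernel
∫ over [3, 4) of 2*t**(5/2)·t^(s-1) joins the sum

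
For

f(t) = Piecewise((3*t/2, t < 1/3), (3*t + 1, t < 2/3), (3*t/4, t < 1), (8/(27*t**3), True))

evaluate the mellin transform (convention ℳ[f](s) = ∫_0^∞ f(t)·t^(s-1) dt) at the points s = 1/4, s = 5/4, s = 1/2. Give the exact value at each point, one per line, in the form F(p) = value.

remove the common scale on t first: t on [0, 1/2); 2*t + 1 on [1/2, 1); t/2 on [1, 3/2); …
linearity at 1/3, 2/3, 1 turns ℳ[f](s) into 4 summed integrals
for t in [0, 1/3): the term is ∫ 3*t/2·t^(s-1)
[1/3, 2/3) adds the kernel integral of (3*t + 1)
on [2/3, 1) integrate f = 3*t/4 against the kernel
between 1 and ∞ the integrand is 8/(27*t**3)·t^(s-1)

F(1/4) = 3**(3/4)*(-6534 + 1051*3**(1/4) + 7722*2**(1/4))/4455
F(5/4) = 3**(3/4)*(-322 + 475*3**(1/4) + 924*2**(1/4))/2835
F(1/2) = -7*sqrt(3)/9 + 167/270 + sqrt(6)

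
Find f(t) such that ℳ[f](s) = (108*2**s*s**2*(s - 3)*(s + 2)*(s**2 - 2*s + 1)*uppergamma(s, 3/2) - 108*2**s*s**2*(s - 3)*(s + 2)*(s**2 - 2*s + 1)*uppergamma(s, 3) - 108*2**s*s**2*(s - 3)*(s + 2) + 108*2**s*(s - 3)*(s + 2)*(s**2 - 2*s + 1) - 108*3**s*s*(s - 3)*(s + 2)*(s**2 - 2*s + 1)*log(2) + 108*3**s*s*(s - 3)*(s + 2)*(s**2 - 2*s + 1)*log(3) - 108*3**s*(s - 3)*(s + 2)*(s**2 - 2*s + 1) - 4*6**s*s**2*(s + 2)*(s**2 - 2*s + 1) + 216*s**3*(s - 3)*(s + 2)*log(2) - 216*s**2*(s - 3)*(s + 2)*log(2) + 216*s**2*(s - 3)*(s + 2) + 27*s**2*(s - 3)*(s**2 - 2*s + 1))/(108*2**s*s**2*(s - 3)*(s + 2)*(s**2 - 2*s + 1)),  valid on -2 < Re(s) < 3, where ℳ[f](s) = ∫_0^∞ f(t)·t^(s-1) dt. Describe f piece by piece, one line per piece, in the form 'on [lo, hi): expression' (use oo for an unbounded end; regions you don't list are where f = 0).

on [0, 1/2): t**2
on [1/2, 1): log(t)/t
on [1, 3/2): log(t)
on [3/2, 3): exp(-t)
on [3, oo): t**(-3)

cuts at 1/2, 1, 3/2, 3: linearity sums the 5 kernel integrals
over [0, 1/2), the kernel integral of t**2 enters the sum
piece [1/2, 1): integrate log(t)/t against the kernel
between 1 and 3/2 the integrand is log(t)·t^(s-1)
between 3/2 and 3 the integrand is exp(-t)·t^(s-1)
segment 3 to ∞ holds t**(-3); add its integral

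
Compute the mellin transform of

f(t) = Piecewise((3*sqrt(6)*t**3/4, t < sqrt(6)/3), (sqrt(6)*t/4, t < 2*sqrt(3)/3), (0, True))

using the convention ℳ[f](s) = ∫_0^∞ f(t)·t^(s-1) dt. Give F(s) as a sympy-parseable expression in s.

undo the power substitution: 3*sqrt(6)*t**(3/2)/4 on [0, 2/3); sqrt(6)*sqrt(t)/4 on [2/3, 4/3)
back out the common scale on t: t**(3/2) on [0, 1); sqrt(t)/2 on [1, 2)
remove the shared t-power first: t on [0, 1); 1/2 on [1, 2)
treat the 2 regions marked off by sqrt(6)/3 separately and sum
over [0, sqrt(6)/3), the kernel integral of 3*sqrt(6)*t**3/4 enters the sum
segment sqrt(6)/3 to 2*sqrt(3)/3 holds sqrt(6)*t/4; add its integral

2**(s/2 - 1)*(sqrt(3)/3)**s*(2**(s/2 + 1/2)*(s + 3) + s - 1)/((s + 1)*(s + 3))
  Re(s) > -3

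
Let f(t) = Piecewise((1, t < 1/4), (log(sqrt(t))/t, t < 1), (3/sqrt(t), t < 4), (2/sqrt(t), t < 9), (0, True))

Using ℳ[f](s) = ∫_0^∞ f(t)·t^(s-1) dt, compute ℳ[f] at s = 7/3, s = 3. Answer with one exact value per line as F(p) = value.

undo the power substitution: 1 on [0, 1/2); log(t)/t**2 on [1/2, 1); 3/t on [1, 2); …
back out the shared t-power: t on [0, 1/2); log(t)/t on [1/2, 1); 3 on [1, 2); …
treat the 4 regions marked off by 1/4, 1, 4 separately and sum
for t in [0, 1/4): the term is ∫ 1·t^(s-1)
segment [1/4, 1) carries log(sqrt(t))/t; integrate it
∫ 3/sqrt(t)·t^(s-1) over [1, 4)
over [4, 9), the kernel integral of 2/sqrt(t) enters the sum

F(7/3) = -675/352 + 87*2**(1/3)/1792 + 3*2**(1/3)*log(2)/32 + 48*2**(2/3)/11 + 324*3**(2/3)/11
F(3) = log(2)/32 + 79061/384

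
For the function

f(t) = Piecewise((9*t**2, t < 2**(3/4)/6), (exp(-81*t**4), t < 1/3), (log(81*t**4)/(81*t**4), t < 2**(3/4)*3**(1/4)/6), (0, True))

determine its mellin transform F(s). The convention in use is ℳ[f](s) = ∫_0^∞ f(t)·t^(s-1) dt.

(2**(3/4)/2)**s*(3*2**(s/4)*(s + 2)*(s**2 - 8*s + 16)*uppergamma(s/4, 1/2) - 3*2**(s/4)*(s + 2)*(s**2 - 8*s + 16)*uppergamma(s/4, 1) + 48*2**(s/4)*(s + 2) + 3**(s/4)*s*(s + 2)*(-8*log(2) + 8*log(3)) - 32*3**(s/4)*(s + 2) + 3**(s/4)*(s + 2)*(-32*log(3) + 32*log(2)) + 6*sqrt(2)*(s**2 - 8*s + 16))/(12*3**s*(s + 2)*(s**2 - 8*s + 16))
  Re(s) > -2

peel off the common scale on t: t**2 on [0, 2**(3/4)/2); exp(-t**4) on [2**(3/4)/2, 1); log(t**4)/t**4 on [1, 2**(3/4)*3**(1/4)/2)
peel off the power substitution: t on [0, sqrt(2)/2); exp(-t**2) on [sqrt(2)/2, 1); log(t**2)/t**2 on [1, sqrt(6)/2)
strip the power substitution: sqrt(t) on [0, 1/2); exp(-t) on [1/2, 1); log(t)/t on [1, 3/2)
linearity at 2**(3/4)/6, 1/3 turns ℳ[f](s) into 3 summed integrals
for t in [0, 2**(3/4)/6): the term is ∫ 9*t**2·t^(s-1)
∫ exp(-81*t**4)·t^(s-1) over [2**(3/4)/6, 1/3)
segment 1/3 to 2**(3/4)*3**(1/4)/6 holds log(81*t**4)/(81*t**4); add its integral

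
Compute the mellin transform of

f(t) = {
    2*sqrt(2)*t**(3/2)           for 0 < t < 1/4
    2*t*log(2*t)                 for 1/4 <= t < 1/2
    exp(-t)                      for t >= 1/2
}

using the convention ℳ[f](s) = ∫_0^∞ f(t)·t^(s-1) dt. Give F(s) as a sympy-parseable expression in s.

reversing the common scale on t: t**(3/2) on [0, 1/2); t*log(t) on [1/2, 1); exp(-t/2) on [1, ∞)
breakpoints 1/4, 1/2: one integral from each of the 3 segments
between 0 and 1/4 the integrand is 2*sqrt(2)*t**(3/2)·t^(s-1)
for t in [1/4, 1/2): the term is ∫ 2*t*log(2*t)·t^(s-1)
∫ over [1/2, ∞) of exp(-t)·t^(s-1) joins the sum

(2*2**(2*s)*(2*s + 3)*(s**2 + 2*s + 1)*uppergamma(s, 1/2) - 2*2**s*(2*s + 3) + s*(2*s + 3)*log(2) + 2*s + (2*s + 3)*log(2) + sqrt(2)*(s**2 + 2*s + 1) + 3)/(2*2**(2*s)*(2*s + 3)*(s**2 + 2*s + 1))
  Re(s) > -3/2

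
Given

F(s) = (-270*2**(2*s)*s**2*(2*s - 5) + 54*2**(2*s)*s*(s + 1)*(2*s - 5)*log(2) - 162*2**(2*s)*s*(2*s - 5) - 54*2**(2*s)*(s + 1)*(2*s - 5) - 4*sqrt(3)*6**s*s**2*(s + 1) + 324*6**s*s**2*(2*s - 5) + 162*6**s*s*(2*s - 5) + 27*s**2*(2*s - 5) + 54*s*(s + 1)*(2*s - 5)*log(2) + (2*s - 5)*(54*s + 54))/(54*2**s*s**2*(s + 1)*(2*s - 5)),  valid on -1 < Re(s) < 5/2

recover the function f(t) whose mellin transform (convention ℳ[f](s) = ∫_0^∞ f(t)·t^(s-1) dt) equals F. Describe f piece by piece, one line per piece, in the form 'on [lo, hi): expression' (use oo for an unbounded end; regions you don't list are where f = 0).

on [0, 1/2): t
on [1/2, 2): log(t)
on [2, 3): t + 3
on [3, oo): t**(-5/2)

summing 4 kernel integrals split by 1/2, 2, 3 yields ℳ[f](s)
segment 0 to 1/2 holds t; add its integral
∫ log(t)·t^(s-1) over [1/2, 2)
on [2, 3) integrate f = (t + 3) against the kernel
on [3, ∞): add ∫ t**(-5/2)·t^(s-1) dt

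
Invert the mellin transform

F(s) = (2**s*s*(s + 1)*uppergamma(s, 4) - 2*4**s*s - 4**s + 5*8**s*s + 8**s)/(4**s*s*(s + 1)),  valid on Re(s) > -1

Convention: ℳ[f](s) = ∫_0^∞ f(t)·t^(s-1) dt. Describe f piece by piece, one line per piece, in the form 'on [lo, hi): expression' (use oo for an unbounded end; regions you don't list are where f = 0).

on [0, 1): t
on [1, 2): 2*t + 1
on [2, oo): exp(-2*t)

linearity at 1, 2 turns ℳ[f](s) into 3 summed integrals
segment 0 to 1 holds t; add its integral
piece [1, 2): integrate (2*t + 1) against the kernel
[2, ∞) adds the kernel integral of exp(-2*t)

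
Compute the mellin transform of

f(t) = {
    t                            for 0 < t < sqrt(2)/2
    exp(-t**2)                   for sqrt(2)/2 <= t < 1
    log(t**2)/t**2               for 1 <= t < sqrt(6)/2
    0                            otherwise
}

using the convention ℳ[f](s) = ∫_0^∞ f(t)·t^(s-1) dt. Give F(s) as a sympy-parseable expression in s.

(sqrt(2)/2)**s*(3*2**(s/2)*(s + 1)*(s**2 - 4*s + 4)*uppergamma(s/2, 1/2) - 3*2**(s/2)*(s + 1)*(s**2 - 4*s + 4)*uppergamma(s/2, 1) + 12*2**(s/2)*(s + 1) + 3**(s/2)*s*(s + 1)*(-4*log(2) + 4*log(3)) - 8*3**(s/2)*(s + 1) + 3**(s/2)*(s + 1)*(-8*log(3) + 8*log(2)) + 3*sqrt(2)*(s**2 - 4*s + 4))/(6*(s + 1)*(s**2 - 4*s + 4))
  Re(s) > -1

peel off the power substitution: sqrt(t) on [0, 1/2); exp(-t) on [1/2, 1); log(t)/t on [1, 3/2)
treat the 3 regions marked off by sqrt(2)/2, 1 separately and sum
on [0, sqrt(2)/2) integrate f = t against the kernel
∫ exp(-t**2)·t^(s-1) over [sqrt(2)/2, 1)
on [1, sqrt(6)/2) integrate f = log(t**2)/t**2 against the kernel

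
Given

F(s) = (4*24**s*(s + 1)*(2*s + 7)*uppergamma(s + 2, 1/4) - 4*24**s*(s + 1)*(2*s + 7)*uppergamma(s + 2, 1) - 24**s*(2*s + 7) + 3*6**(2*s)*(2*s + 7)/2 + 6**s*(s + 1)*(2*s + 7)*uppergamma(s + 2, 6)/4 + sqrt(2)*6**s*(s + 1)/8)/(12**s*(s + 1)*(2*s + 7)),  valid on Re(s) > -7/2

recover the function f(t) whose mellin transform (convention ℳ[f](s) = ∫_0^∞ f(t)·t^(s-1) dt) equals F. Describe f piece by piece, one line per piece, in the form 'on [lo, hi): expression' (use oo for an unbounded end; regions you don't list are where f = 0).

remove the shared t-power first: t**(3/2) on [0, 1/2); exp(-t/2) on [1/2, 2); 1/(2*t) on [2, 3); …
slice at 1/2, 2, 3, transform all 4 pieces, and sum them
between 0 and 1/2 the integrand is t**(7/2)·t^(s-1)
segment [1/2, 2) carries t**2*exp(-t/2); integrate it
over [2, 3), the kernel integral of t/2 enters the sum
the [3, ∞) slice contributes ∫ t**2*exp(-2*t)·t^(s-1) dt

on [0, 1/2): t**(7/2)
on [1/2, 2): t**2*exp(-t/2)
on [2, 3): t/2
on [3, oo): t**2*exp(-2*t)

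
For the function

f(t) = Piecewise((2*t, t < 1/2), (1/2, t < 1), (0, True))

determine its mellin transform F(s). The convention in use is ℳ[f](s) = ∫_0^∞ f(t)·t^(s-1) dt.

strip the common scale on t: t on [0, 1); 1/2 on [1, 2)
treat the 2 regions marked off by 1/2 separately and sum
∫ 2*t·t^(s-1) over [0, 1/2)
on [1/2, 1) integrate f = 1/2 against the kernel

(2**s*(s + 1) + s - 1)/(2*2**s*s*(s + 1))
  Re(s) > -1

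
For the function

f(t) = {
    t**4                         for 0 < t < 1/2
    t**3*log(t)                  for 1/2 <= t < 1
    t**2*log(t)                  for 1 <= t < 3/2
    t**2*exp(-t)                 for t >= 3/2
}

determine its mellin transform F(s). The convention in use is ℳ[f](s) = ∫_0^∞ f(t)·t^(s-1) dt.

reversing the shared t-power: t**3 on [0, 1/2); t**2*log(t) on [1/2, 1); t*log(t) on [1, 3/2); …
back out the shared t-power: t**2 on [0, 1/2); t*log(t) on [1/2, 1); log(t) on [1, 3/2); …
breakpoints 1/2, 1, 3/2: one integral from each of the 4 segments
∫ t**4·t^(s-1) over [0, 1/2)
between 1/2 and 1 the integrand is t**3*log(t)·t^(s-1)
∫ over [1, 3/2) of t**2*log(t)·t^(s-1) joins the sum
over [3/2, ∞), the kernel integral of t**2*exp(-t) enters the sum

(16*2**s*(s + 2)**2*(s + 4)*(2*s + (s + 2)**2 + 5)*uppergamma(s + 2, 3/2) - 16*2**s*(s + 2)**2*(s + 4) + 16*2**s*(s + 4)*(2*s + (s + 2)**2 + 5) + 3**s*(s + 2)*(s + 4)*(-36*log(2) + 36*log(3))*(2*s + (s + 2)**2 + 5) - 36*3**s*(s + 4)*(2*s + (s + 2)**2 + 5) + (s + 2)**3*(s + 4)*log(4) + (s + 2)**2*(s + 4)*log(4) + 2*(s + 2)**2*(s + 4) + (s + 2)**2*(2*s + (s + 2)**2 + 5))/(16*2**s*(s + 2)**2*(s + 4)*(2*s + (s + 2)**2 + 5))
  Re(s) > -4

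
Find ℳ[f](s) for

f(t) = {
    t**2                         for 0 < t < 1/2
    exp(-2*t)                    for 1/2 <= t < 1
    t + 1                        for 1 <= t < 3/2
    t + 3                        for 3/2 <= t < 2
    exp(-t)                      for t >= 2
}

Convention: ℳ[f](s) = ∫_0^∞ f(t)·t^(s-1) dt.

(20*2**(2*s)*s*(s + 2) + 12*2**(2*s)*(s + 2) + 4*2**s*s*(s + 1)*(s + 2)*uppergamma(s, 2) - 8*2**s*s*(s + 2) - 4*2**s*(s + 2) - 8*3**s*s*(s + 2) - 8*3**s*(s + 2) + 4*s*(s + 1)*(s + 2)*uppergamma(s, 1) - 4*s*(s + 1)*(s + 2)*uppergamma(s, 2) + s*(s + 1))/(4*2**s*s*(s + 1)*(s + 2))
  Re(s) > -2

summing 5 kernel integrals split by 1/2, 1, 3/2, 2 yields ℳ[f](s)
the [0, 1/2) slice contributes ∫ t**2·t^(s-1) dt
[1/2, 1) adds the kernel integral of exp(-2*t)
on [1, 3/2): add ∫ (t + 1)·t^(s-1) dt
piece [3/2, 2): integrate (t + 3) against the kernel
on [2, ∞): add ∫ exp(-t)·t^(s-1) dt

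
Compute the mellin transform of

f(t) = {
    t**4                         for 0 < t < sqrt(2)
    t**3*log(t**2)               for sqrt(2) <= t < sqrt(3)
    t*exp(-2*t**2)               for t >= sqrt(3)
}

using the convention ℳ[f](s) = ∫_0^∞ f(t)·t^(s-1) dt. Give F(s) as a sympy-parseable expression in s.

back out the power substitution: t**2 on [0, 2); t**(3/2)*log(t) on [2, 3); sqrt(t)*exp(-2*t) on [3, ∞)
invert the shared t-power to get t**(3/2) on [0, 2); t*log(t) on [2, 3); exp(-2*t) on [3, ∞)
along the cuts sqrt(2), sqrt(3), ℳ[f](s) splits into 3 integrals
[0, sqrt(2)) adds the kernel integral of t**4
∫ t**3*log(t**2)·t^(s-1) over [sqrt(2), sqrt(3))
piece [sqrt(3), ∞): integrate t*exp(-2*t**2) against the kernel

6**(1/2 - s/2)*(-4*12**(s/2 + 1/2)*(s + 1)*(s + 4)*log(2) - 8*12**(s/2 + 1/2)*(s + 4)*log(2) + 8*12**(s/2 + 1/2)*(s + 4) + 4*12**(s/2 + 1/2)*sqrt(2)*(4*s + (s + 1)**2 + 8) + 6*18**(s/2 + 1/2)*(s + 1)*(s + 4)*log(3) - 12*18**(s/2 + 1/2)*(s + 4) + 12*18**(s/2 + 1/2)*(s + 4)*log(3) + 3**(s/2 + 1/2)*(s + 4)*(4*s + (s + 1)**2 + 8)*uppergamma(s/2 + 1/2, 6))/(12*(s + 4)*(4*s + (s + 1)**2 + 8))
  Re(s) > -4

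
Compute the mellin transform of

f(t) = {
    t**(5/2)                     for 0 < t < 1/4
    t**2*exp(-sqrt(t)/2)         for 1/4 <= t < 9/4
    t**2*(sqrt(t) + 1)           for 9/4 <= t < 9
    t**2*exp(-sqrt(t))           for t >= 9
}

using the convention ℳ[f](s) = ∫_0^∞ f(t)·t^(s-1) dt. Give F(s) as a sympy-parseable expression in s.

reversing the shared t-power: sqrt(t) on [0, 1/4); exp(-sqrt(t)/2) on [1/4, 9/4); sqrt(t) + 1 on [9/4, 9); …
strip the power substitution: t on [0, 1/2); exp(-t/2) on [1/2, 3/2); t + 1 on [3/2, 3); …
breakpoints 1/4, 9/4, 9: one integral from each of the 4 segments
∫ over [0, 1/4) of t**(5/2)·t^(s-1) joins the sum
the [1/4, 9/4) slice contributes ∫ t**2*exp(-sqrt(t)/2)·t^(s-1) dt
segment [9/4, 9) carries t**2*(sqrt(t) + 1); integrate it
the [9, ∞) slice contributes ∫ t**2*exp(-sqrt(t))·t^(s-1) dt

(512*2**(4*s)*(s + 2)*(2*s + 5)*uppergamma(2*s + 4, 1/4) - 512*2**(4*s)*(s + 2)*(2*s + 5)*uppergamma(2*s + 4, 3/4) + 32*2**(2*s)*(s + 2)*(2*s + 5)*uppergamma(2*s + 4, 3) - 405*3**(2*s)*(s + 2) - 81*3**(2*s) + 10368*6**(2*s)*(s + 2) + 1296*6**(2*s) + s + 2)/(16*2**(2*s)*(s + 2)*(2*s + 5))
  Re(s) > -5/2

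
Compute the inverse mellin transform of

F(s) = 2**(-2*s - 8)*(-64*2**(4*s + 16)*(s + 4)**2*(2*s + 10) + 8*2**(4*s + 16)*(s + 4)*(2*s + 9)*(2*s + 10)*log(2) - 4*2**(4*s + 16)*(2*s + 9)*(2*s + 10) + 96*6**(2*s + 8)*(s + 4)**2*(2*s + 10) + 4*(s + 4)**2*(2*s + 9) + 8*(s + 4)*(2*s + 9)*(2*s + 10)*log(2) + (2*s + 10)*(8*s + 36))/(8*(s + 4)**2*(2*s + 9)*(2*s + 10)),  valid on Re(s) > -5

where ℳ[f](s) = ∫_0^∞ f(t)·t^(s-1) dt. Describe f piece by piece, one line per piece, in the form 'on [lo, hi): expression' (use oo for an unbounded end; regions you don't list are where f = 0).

on [0, 1/4): t**5
on [1/4, 4): t**4*log(sqrt(t))
on [4, 9): 2*t**(9/2)

remove the shared t-power first: t**3 on [0, 1/4); t**2*log(sqrt(t)) on [1/4, 4); 2*t**(5/2) on [4, 9)
remove the shared t-power first: t on [0, 1/4); log(sqrt(t)) on [1/4, 4); 2*sqrt(t) on [4, 9)
undo the power substitution: t**2 on [0, 1/2); log(t) on [1/2, 2); 2*t on [2, 3)
breakpoints 1/4, 4: one integral from each of the 3 segments
∫ t**5·t^(s-1) over [0, 1/4)
on [1/4, 4): add ∫ t**4*log(sqrt(t))·t^(s-1) dt
piece [4, 9): integrate 2*t**(9/2) against the kernel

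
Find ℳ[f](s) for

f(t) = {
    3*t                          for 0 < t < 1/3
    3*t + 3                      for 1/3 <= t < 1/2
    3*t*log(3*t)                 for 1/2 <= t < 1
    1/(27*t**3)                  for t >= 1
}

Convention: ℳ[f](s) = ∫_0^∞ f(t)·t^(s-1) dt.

strip the common scale on t: t on [0, 1); t + 3 on [1, 3/2); t*log(t) on [3/2, 3); …
along the cuts 1/3, 1/2, 1, ℳ[f](s) splits into 4 integrals
segment 0 to 1/3 holds 3*t; add its integral
piece [1/3, 1/2): integrate (3*t + 3) against the kernel
∫ 3*t*log(3*t)·t^(s-1) over [1/2, 1)
between 1 and ∞ the integrand is 1/(27*t**3)·t^(s-1)

(-162*2**s*s*(s - 3)*(s**2 + 2*s + 1) - 162*2**s*(s - 3)*(s**2 + 2*s + 1) - 81*3**s*s**2*(s - 3)*(s + 1)*log(3) + 81*3**s*s**2*(s - 3)*(s + 1)*log(2) - 81*3**s*s*(s - 3)*(s + 1)*log(3) + 81*3**s*s*(s - 3)*(s + 1)*log(2) + 81*3**s*s*(s - 3)*(s + 1) + 243*3**s*s*(s - 3)*(s**2 + 2*s + 1) + 162*3**s*(s - 3)*(s**2 + 2*s + 1) + 162*6**s*s**2*(s - 3)*(s + 1)*log(3) - 162*6**s*s*(s - 3)*(s + 1) + 162*6**s*s*(s - 3)*(s + 1)*log(3) - 2*6**s*s*(s + 1)*(s**2 + 2*s + 1))/(54*6**s*s*(s - 3)*(s + 1)*(s**2 + 2*s + 1))
  -1 < Re(s) < 3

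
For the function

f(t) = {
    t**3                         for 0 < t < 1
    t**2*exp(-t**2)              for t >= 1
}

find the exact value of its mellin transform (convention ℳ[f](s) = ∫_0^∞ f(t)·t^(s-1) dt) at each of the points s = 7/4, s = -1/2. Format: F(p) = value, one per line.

F(7/4) = 4/19 + uppergamma(15/8, 1)/2
F(-1/2) = uppergamma(3/4, 1)/2 + 2/5

strip the shared t-power: t**2 on [0, 1); t*exp(-t**2) on [1, ∞)
reversing the power substitution: t on [0, 1); sqrt(t)*exp(-t) on [1, ∞)
back out the shared t-power: sqrt(t) on [0, 1); exp(-t) on [1, ∞)
the 2 pieces separated at 1 each add one integral
on [0, 1): add ∫ t**3·t^(s-1) dt
segment 1 to ∞ holds t**2*exp(-t**2); add its integral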